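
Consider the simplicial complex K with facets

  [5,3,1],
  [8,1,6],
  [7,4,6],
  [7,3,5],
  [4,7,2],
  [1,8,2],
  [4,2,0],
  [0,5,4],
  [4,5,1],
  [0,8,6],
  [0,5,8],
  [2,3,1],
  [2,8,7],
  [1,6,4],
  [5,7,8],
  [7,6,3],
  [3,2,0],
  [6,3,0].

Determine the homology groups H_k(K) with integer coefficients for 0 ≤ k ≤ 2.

H_0 = Z,  H_1 = Z^2,  H_2 = Z.

Fix the vertex order 0 < 1 < 2 < 3 < 4 < 5 < 6 < 7 < 8 and write every simplex with vertices in increasing order. Then dim K = 2 and the simplices of K are:

  0-simplices (9): [0], [1], [2], [3], [4], [5], [6], [7], [8]
  1-simplices (27): (27 of them)
  2-simplices (18): [0,2,3], [0,2,4], [0,3,6], [0,4,5], [0,5,8], [0,6,8], [1,2,3], [1,2,8], [1,3,5], [1,4,5], [1,4,6], [1,6,8], [2,4,7], [2,7,8], [3,5,7], [3,6,7], [4,6,7], [5,7,8]

so the chain groups are C_0 ≅ Z^9, C_1 ≅ Z^27, C_2 ≅ Z^18.

∂_1: C_1 → C_0 sends each edge [p,q] (with p < q) to q − p.
The resulting 9×27 matrix has rank 8, and its Smith normal form has invariant factors (1,1,1,1,1,1,1,1).

Boundary ∂_2: C_2 → C_1 sends each 2-simplex [p,q,r] to [q,r] − [p,r] + [p,q]. For instance
  ∂[0,5,8] = [5,8] − [0,8] + [0,5],
  ∂[0,6,8] = [6,8] − [0,8] + [0,6].
As a 27×18 matrix over Z this has rank 17, with invariant factors (1,1,1,1,1,1,1,1,1,1,1,1,1,1,1,1,1).

Now H_k = ker ∂_k / im ∂_{k+1}, so:

  H_0: rank C_0 − rank ∂_1 = 9 − 8 = 1, and the invariant factors of ∂_1 are all 1, so H_0 = Z.
  H_1: rank ker ∂_1 − rank ∂_2 = (27 − 8) − 17 = 2, and the invariant factors of ∂_2 are all 1, so H_1 = Z^2.
  H_2: rank ker ∂_2 − rank ∂_3 = (18 − 17) − 0 = 1, and there is no ∂_3, so H_2 = Z.

As a check, the Euler characteristic is 9 − 27 + 18 = 0, which agrees with 1 − 2 + 1 = 0.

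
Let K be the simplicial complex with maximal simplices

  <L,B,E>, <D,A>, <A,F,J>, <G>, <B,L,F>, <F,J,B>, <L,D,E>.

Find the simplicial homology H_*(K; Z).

H_0 = Z^2,  H_1 = Z,  H_2 = 0.

We work with the vertex ordering A < B < D < E < F < G < J < L. The simplices of K, each written with vertices in increasing order, are:

  0-simplices (8): A, B, D, E, F, G, J, L
  1-simplices (12): AD, AF, AJ, BE, BF, BJ, BL, DE, DL, EL, FJ, FL
  2-simplices (5): AFJ, BEL, BFJ, BFL, DEL

giving chain groups C_0 ≅ Z^8, C_1 ≅ Z^12, C_2 ≅ Z^5.

Boundary ∂_1: C_1 → C_0 sends each edge [p,q] (with p < q) to q − p. For instance
  ∂FJ = J − F.
The resulting 8×12 matrix has rank 6, and its Smith normal form has invariant factors (1,1,1,1,1,1).

The boundary map ∂_2: C_2 → C_1 maps a triangle to the signed sum of its edges. For instance
  ∂BFJ = FJ − BJ + BF,
  ∂BEL = EL − BL + BE.
The 12×5 boundary matrix has rank 5 and Smith normal form diag(1,1,1,1,1).

Computing H_k = (kernel of ∂_k) / (image of ∂_{k+1}):

  H_0: rank C_0 − rank ∂_1 = 8 − 6 = 2, and the invariant factors of ∂_1 are all 1, so H_0 = Z^2.
  H_1: rank ker ∂_1 − rank ∂_2 = (12 − 6) − 5 = 1, and the invariant factors of ∂_2 are all 1, so H_1 = Z.
  H_2: rank ker ∂_2 − rank ∂_3 = (5 − 5) − 0 = 0, and there is no ∂_3, so H_2 = 0.

As a check, the Euler characteristic is 8 − 12 + 5 = 1, which agrees with 2 − 1 + 0 = 1.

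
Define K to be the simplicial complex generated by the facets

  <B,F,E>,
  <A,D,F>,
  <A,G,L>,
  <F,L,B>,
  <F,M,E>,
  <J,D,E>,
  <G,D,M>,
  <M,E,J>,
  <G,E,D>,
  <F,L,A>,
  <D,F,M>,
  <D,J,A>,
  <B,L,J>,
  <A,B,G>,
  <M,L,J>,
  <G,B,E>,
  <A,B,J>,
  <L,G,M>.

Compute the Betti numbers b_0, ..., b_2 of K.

b_0 = 1, b_1 = 1, b_2 = 0.

Take the total order A < B < D < E < F < G < J < L < M on the vertex set. Then K (dimension 2) consists of the simplices:

  0-simplices (9): A, B, D, E, F, G, J, L, M
  1-simplices (27): AB, AD, AF, AG, AJ, AL, BE, BF, BG, BJ, BL, DE, DF, DG, DJ, DM, EF, EG, EJ, EM, FL, FM, GL, GM, JL, JM, LM
  2-simplices (18): ABG, ABJ, ADF, ADJ, AFL, AGL, BEF, BEG, BFL, BJL, DEG, DEJ, DFM, DGM, EFM, EJM, GLM, JLM

Hence C_0 ≅ Z^9, C_1 ≅ Z^27, C_2 ≅ Z^18.

The boundary map ∂_1: C_1 → C_0 is given by ∂[p,q] = [q] − [p]. For instance
  ∂BG = G − B.
The resulting 9×27 matrix has rank 8, and its Smith normal form has invariant factors (1,1,1,1,1,1,1,1).

∂_2: C_2 → C_1 acts by ∂[p,q,r] = [q,r] − [p,r] + [p,q]. For instance
  ∂BEG = EG − BG + BE,
  ∂ADF = DF − AF + AD.
The 27×18 boundary matrix has rank 18 and Smith normal form diag(1,1,1,1,1,1,1,1,1,1,1,1,1,1,1,1,1,2).

Reading off H_k = ker ∂_k / im ∂_{k+1}:

  H_0: rank C_0 − rank ∂_1 = 9 − 8 = 1, and the invariant factors of ∂_1 are all 1, so H_0 ≅ Z.
  H_1: rank ker ∂_1 − rank ∂_2 = (27 − 8) − 18 = 1, and ∂_2 has invariant factor 2 > 1, so H_1 ≅ Z ⊕ Z/2.
  H_2: rank ker ∂_2 − rank ∂_3 = (18 − 18) − 0 = 0, and there is no ∂_3, so H_2 ≅ 0.

Hence the Betti numbers are b_0 = 1, b_1 = 1, b_2 = 0.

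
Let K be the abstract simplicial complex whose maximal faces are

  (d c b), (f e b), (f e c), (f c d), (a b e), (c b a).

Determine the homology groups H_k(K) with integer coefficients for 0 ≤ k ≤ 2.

H_0 = Z,  H_1 = Z,  H_2 = 0.

We work with the vertex ordering a < b < c < d < e < f. The simplices of K, each written with vertices in increasing order, are:

  0-simplices (6): a, b, c, d, e, f
  1-simplices (12): ab, ac, ae, bc, bd, be, bf, cd, ce, cf, df, ef
  2-simplices (6): abc, abe, bcd, bef, cdf, cef

Hence C_0 ≅ Z^6, C_1 ≅ Z^12, C_2 ≅ Z^6.

∂_1: C_1 → C_0 sends each edge [p,q] (with p < q) to q − p. For instance
  ∂ae = e − a.
The resulting 6×12 matrix has rank 5, and its Smith normal form has invariant factors (1,1,1,1,1).

∂_2: C_2 → C_1 maps a triangle to the signed sum of its edges. For instance
  ∂cdf = df − cf + cd,
  ∂bef = ef − bf + be.
This gives a 12×6 integer matrix of rank 6; reducing to Smith normal form yields diagonal entries (1,1,1,1,1,1).

Reading off H_k = ker ∂_k / im ∂_{k+1}:

  H_0: rank C_0 − rank ∂_1 = 6 − 5 = 1, and the invariant factors of ∂_1 are all 1, so H_0 = Z.
  H_1: rank ker ∂_1 − rank ∂_2 = (12 − 5) − 6 = 1, and the invariant factors of ∂_2 are all 1, so H_1 = Z.
  H_2: rank ker ∂_2 − rank ∂_3 = (6 − 6) − 0 = 0, and there is no ∂_3, so H_2 = 0.

As a check, the Euler characteristic is 6 − 12 + 6 = 0, which agrees with 1 − 1 + 0 = 0.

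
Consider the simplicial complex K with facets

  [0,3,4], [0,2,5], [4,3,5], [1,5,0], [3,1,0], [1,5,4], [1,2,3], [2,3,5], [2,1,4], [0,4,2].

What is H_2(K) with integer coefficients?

Take the total order 0 < 1 < 2 < 3 < 4 < 5 on the vertex set. Then K (dimension 2) consists of the simplices:

  0-simplices (6): [0], [1], [2], [3], [4], [5]
  1-simplices (15): [0,1], [0,2], [0,3], [0,4], [0,5], [1,2], [1,3], [1,4], [1,5], [2,3], [2,4], [2,5], [3,4], [3,5], [4,5]
  2-simplices (10): [0,1,3], [0,1,5], [0,2,4], [0,2,5], [0,3,4], [1,2,3], [1,2,4], [1,4,5], [2,3,5], [3,4,5]

giving chain groups C_0 ≅ Z^6, C_1 ≅ Z^15, C_2 ≅ Z^10.

Boundary ∂_1: C_1 → C_0 sends each edge [p,q] (with p < q) to q − p.
The 6×15 boundary matrix has rank 5 and Smith normal form diag(1,1,1,1,1).

∂_2: C_2 → C_1 maps a triangle to the signed sum of its edges. For instance
  ∂[0,2,5] = [2,5] − [0,5] + [0,2],
  ∂[3,4,5] = [4,5] − [3,5] + [3,4].
This gives a 15×10 integer matrix of rank 10; reducing to Smith normal form yields diagonal entries (1,1,1,1,1,1,1,1,1,2).

Reading off H_k = ker ∂_k / im ∂_{k+1}:

  H_2: rank ker ∂_2 − rank ∂_3 = (10 − 10) − 0 = 0, and there is no ∂_3, so H_2 ≅ 0.

(K is a triangulation of the real projective plane RP^2.)

H_2 = 0.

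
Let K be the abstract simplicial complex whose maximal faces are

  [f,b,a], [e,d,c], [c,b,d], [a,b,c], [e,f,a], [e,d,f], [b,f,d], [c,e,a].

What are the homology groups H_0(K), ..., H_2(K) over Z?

H_0 ≅ Z,  H_1 = 0,  H_2 ≅ Z.

We work with the vertex ordering a < b < c < d < e < f. The simplices of K, each written with vertices in increasing order, are:

  0-simplices (6): a, b, c, d, e, f
  1-simplices (12): ab, ac, ae, af, bc, bd, bf, cd, ce, de, df, ef
  2-simplices (8): abc, abf, ace, aef, bcd, bdf, cde, def

so the chain groups are C_0 ≅ Z^6, C_1 ≅ Z^12, C_2 ≅ Z^8.

The boundary map ∂_1: C_1 → C_0 is given by ∂[p,q] = [q] − [p]. For instance
  ∂ab = b − a.
As a 6×12 matrix over Z this has rank 5, with invariant factors (1,1,1,1,1).

∂_2: C_2 → C_1 acts by ∂[p,q,r] = [q,r] − [p,r] + [p,q]. For instance
  ∂bcd = cd − bd + bc,
  ∂cde = de − ce + cd.
As a 12×8 matrix over Z this has rank 7, with invariant factors (1,1,1,1,1,1,1).

Now H_k = ker ∂_k / im ∂_{k+1}, so:

  H_0: rank C_0 − rank ∂_1 = 6 − 5 = 1, and the invariant factors of ∂_1 are all 1, so H_0 ≅ Z.
  H_1: rank ker ∂_1 − rank ∂_2 = (12 − 5) − 7 = 0, and the invariant factors of ∂_2 are all 1, so H_1 ≅ 0.
  H_2: rank ker ∂_2 − rank ∂_3 = (8 − 7) − 0 = 1, and there is no ∂_3, so H_2 ≅ Z.

(K is a triangulation of the 2-sphere S^2.)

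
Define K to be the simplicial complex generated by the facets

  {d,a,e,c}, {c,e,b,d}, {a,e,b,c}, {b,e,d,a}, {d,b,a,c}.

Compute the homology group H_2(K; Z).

Take the total order a < b < c < d < e on the vertex set. Then K (dimension 3) consists of the simplices:

  0-simplices (5): a, b, c, d, e
  1-simplices (10): ab, ac, ad, ae, bc, bd, be, cd, ce, de
  2-simplices (10): abc, abd, abe, acd, ace, ade, bcd, bce, bde, cde
  3-simplices (5): abcd, abce, abde, acde, bcde

so the chain groups are C_0 ≅ Z^5, C_1 ≅ Z^10, C_2 ≅ Z^10, C_3 ≅ Z^5.

Boundary ∂_1: C_1 → C_0 sends each edge [p,q] (with p < q) to q − p. For instance
  ∂bc = c − b.
The 5×10 boundary matrix has rank 4 and Smith normal form diag(1,1,1,1).

Boundary ∂_2: C_2 → C_1 sends each 2-simplex [p,q,r] to [q,r] − [p,r] + [p,q]. For instance
  ∂ade = de − ae + ad,
  ∂bcd = cd − bd + bc.
This gives a 10×10 integer matrix of rank 6; reducing to Smith normal form yields diagonal entries (1,1,1,1,1,1).

The boundary map ∂_3: C_3 → C_2 sends each 3-simplex σ to the alternating sum Σ_i (−1)^i (σ with its i-th vertex removed). For instance
  ∂abde = bde − ade + abe − abd,
  ∂abcd = bcd − acd + abd − abc.
This gives a 10×5 integer matrix of rank 4; reducing to Smith normal form yields diagonal entries (1,1,1,1).

Now H_k = ker ∂_k / im ∂_{k+1}, so:

  H_2: rank ker ∂_2 − rank ∂_3 = (10 − 6) − 4 = 0, and the invariant factors of ∂_3 are all 1, so H_2 ≅ 0.

H_2 = 0.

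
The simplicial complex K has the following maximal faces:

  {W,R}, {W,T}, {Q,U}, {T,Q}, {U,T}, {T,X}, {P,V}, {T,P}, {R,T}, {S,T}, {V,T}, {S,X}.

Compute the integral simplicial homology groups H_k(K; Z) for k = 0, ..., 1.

H_0 ≅ Z,  H_1 ≅ Z^4.

Take the total order P < Q < R < S < T < U < V < W < X on the vertex set. Then K (dimension 1) consists of the simplices:

  0-simplices (9): P, Q, R, S, T, U, V, W, X
  1-simplices (12): PT, PV, QT, QU, RT, RW, ST, SX, TU, TV, TW, TX

so the chain groups are C_0 ≅ Z^9, C_1 ≅ Z^12.

∂_1: C_1 → C_0 maps an edge to its endpoints' difference, ∂[p,q] = q − p. For instance
  ∂TU = U − T.
The resulting 9×12 matrix has rank 8, and its Smith normal form has invariant factors (1,1,1,1,1,1,1,1).

Computing H_k = (kernel of ∂_k) / (image of ∂_{k+1}):

  H_0: rank C_0 − rank ∂_1 = 9 − 8 = 1, and the invariant factors of ∂_1 are all 1, so H_0 ≅ Z.
  H_1: rank ker ∂_1 − rank ∂_2 = (12 − 8) − 0 = 4, and there is no ∂_2, so H_1 ≅ Z^4.

(K is a triangulation of a wedge of 4 circles.)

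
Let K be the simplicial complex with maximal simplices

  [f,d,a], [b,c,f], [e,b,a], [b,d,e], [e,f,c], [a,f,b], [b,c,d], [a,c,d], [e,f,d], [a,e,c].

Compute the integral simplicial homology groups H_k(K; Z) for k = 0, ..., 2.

H_0 ≅ Z,  H_1 ≅ Z_2,  H_2 = 0.

Take the total order a < b < c < d < e < f on the vertex set. Then K (dimension 2) consists of the simplices:

  0-simplices (6): a, b, c, d, e, f
  1-simplices (15): ab, ac, ad, ae, af, bc, bd, be, bf, cd, ce, cf, de, df, ef
  2-simplices (10): abe, abf, acd, ace, adf, bcd, bcf, bde, cef, def

giving chain groups C_0 ≅ Z^6, C_1 ≅ Z^15, C_2 ≅ Z^10.

Boundary ∂_1: C_1 → C_0 is given by ∂[p,q] = [q] − [p].
The 6×15 boundary matrix has rank 5 and Smith normal form diag(1,1,1,1,1).

The boundary map ∂_2: C_2 → C_1 acts by ∂[p,q,r] = [q,r] − [p,r] + [p,q]. For instance
  ∂def = ef − df + de,
  ∂abf = bf − af + ab.
The 15×10 boundary matrix has rank 10 and Smith normal form diag(1,1,1,1,1,1,1,1,1,2).

Now H_k = ker ∂_k / im ∂_{k+1}, so:

  H_0: rank C_0 − rank ∂_1 = 6 − 5 = 1, and the invariant factors of ∂_1 are all 1, so H_0 ≅ Z.
  H_1: rank ker ∂_1 − rank ∂_2 = (15 − 5) − 10 = 0, and ∂_2 has invariant factor 2 > 1, so H_1 ≅ Z_2.
  H_2: rank ker ∂_2 − rank ∂_3 = (10 − 10) − 0 = 0, and there is no ∂_3, so H_2 ≅ 0.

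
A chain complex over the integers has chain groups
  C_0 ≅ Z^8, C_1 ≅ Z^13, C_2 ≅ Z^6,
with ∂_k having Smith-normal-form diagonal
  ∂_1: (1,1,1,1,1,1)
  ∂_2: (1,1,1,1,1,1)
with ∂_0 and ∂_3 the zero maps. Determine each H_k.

H_0: b_0 = 8 − 0 − 6 = 2; torsion from ∂_1 factors > 1: none. So H_0 ≅ Z^2.
H_1: b_1 = 13 − 6 − 6 = 1; torsion from ∂_2 factors > 1: none. So H_1 ≅ Z.
H_2: b_2 = 6 − 6 − 0 = 0; torsion from ∂_3 factors > 1: none. So H_2 ≅ 0.

H_0 ≅ Z^2,  H_1 ≅ Z,  H_2 = 0.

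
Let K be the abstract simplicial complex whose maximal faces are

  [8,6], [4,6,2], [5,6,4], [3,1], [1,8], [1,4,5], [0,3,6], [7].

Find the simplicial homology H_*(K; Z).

Take the total order 0 < 1 < 2 < 3 < 4 < 5 < 6 < 7 < 8 on the vertex set. Then K (dimension 2) consists of the simplices:

  0-simplices (9): [0], [1], [2], [3], [4], [5], [6], [7], [8]
  1-simplices (13): [0,3], [0,6], [1,3], [1,4], [1,5], [1,8], [2,4], [2,6], [3,6], [4,5], [4,6], [5,6], [6,8]
  2-simplices (4): [0,3,6], [1,4,5], [2,4,6], [4,5,6]

so the chain groups are C_0 ≅ Z^9, C_1 ≅ Z^13, C_2 ≅ Z^4.

The boundary map ∂_1: C_1 → C_0 maps an edge to its endpoints' difference, ∂[p,q] = q − p. For instance
  ∂[1,8] = [8] − [1].
The resulting 9×13 matrix has rank 7, and its Smith normal form has invariant factors (1,1,1,1,1,1,1).

∂_2: C_2 → C_1 maps a triangle to the signed sum of its edges. For instance
  ∂[1,4,5] = [4,5] − [1,5] + [1,4],
  ∂[2,4,6] = [4,6] − [2,6] + [2,4].
As a 13×4 matrix over Z this has rank 4, with invariant factors (1,1,1,1).

From H_k ≅ ker(∂_k) / im(∂_{k+1}) we obtain:

  H_0: rank C_0 − rank ∂_1 = 9 − 7 = 2, and the invariant factors of ∂_1 are all 1, so H_0 = Z^2.
  H_1: rank ker ∂_1 − rank ∂_2 = (13 − 7) − 4 = 2, and the invariant factors of ∂_2 are all 1, so H_1 = Z^2.
  H_2: rank ker ∂_2 − rank ∂_3 = (4 − 4) − 0 = 0, and there is no ∂_3, so H_2 = 0.

H_0 = Z^2,  H_1 = Z^2,  H_2 = 0.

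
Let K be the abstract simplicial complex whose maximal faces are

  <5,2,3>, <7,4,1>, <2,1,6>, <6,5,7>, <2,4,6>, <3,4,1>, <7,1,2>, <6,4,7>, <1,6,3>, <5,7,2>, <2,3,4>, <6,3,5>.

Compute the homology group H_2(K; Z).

Order the vertices as 1 < 2 < 3 < 4 < 5 < 6 < 7. Listing each simplex with vertices in this order, K has dimension 2 with simplices:

  0-simplices (7): [1], [2], [3], [4], [5], [6], [7]
  1-simplices (18): [1,2], [1,3], [1,4], [1,6], [1,7], [2,3], [2,4], [2,5], [2,6], [2,7], [3,4], [3,5], [3,6], [4,6], [4,7], [5,6], [5,7], [6,7]
  2-simplices (12): [1,2,6], [1,2,7], [1,3,4], [1,3,6], [1,4,7], [2,3,4], [2,3,5], [2,4,6], [2,5,7], [3,5,6], [4,6,7], [5,6,7]

giving chain groups C_0 ≅ Z^7, C_1 ≅ Z^18, C_2 ≅ Z^12.

Boundary ∂_1: C_1 → C_0 maps an edge to its endpoints' difference, ∂[p,q] = q − p. For instance
  ∂[2,4] = [4] − [2].
The 7×18 boundary matrix has rank 6 and Smith normal form diag(1,1,1,1,1,1).

Boundary ∂_2: C_2 → C_1 maps a triangle to the signed sum of its edges. For instance
  ∂[1,4,7] = [4,7] − [1,7] + [1,4],
  ∂[1,2,7] = [2,7] − [1,7] + [1,2].
This gives a 18×12 integer matrix of rank 12; reducing to Smith normal form yields diagonal entries (1,1,1,1,1,1,1,1,1,1,1,2).

Now H_k = ker ∂_k / im ∂_{k+1}, so:

  H_2: rank ker ∂_2 − rank ∂_3 = (12 − 12) − 0 = 0, and there is no ∂_3, so H_2 ≅ 0.

(K is a triangulation of the real projective plane RP^2.)

H_2 = 0.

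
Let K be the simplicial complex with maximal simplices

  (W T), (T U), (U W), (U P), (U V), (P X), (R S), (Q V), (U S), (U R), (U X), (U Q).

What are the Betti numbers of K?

K has 9 vertices, 12 edges.
rank ∂_0 = 0, rank ∂_1 = 8 ⇒ b_0 = 9 − 0 − 8 = 1; all invariant factors of ∂_1 are 1 so no torsion. So H_0 ≅ Z.
rank ∂_1 = 8, rank ∂_2 = 0 ⇒ b_1 = 12 − 8 − 0 = 4. So H_1 ≅ Z^4.

b_0 = 1, b_1 = 4.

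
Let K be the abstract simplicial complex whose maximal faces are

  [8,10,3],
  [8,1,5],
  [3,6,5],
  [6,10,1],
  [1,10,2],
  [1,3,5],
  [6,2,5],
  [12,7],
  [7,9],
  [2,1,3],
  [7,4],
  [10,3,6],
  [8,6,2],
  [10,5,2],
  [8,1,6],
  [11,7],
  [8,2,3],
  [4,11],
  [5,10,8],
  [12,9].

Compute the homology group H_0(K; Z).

Fix the vertex order 1 < 2 < 3 < 4 < 5 < 6 < 7 < 8 < 9 < 10 < 11 < 12 and write every simplex with vertices in increasing order. Then dim K = 2 and the simplices of K are:

  0-simplices (12): [1], [2], [3], [4], [5], [6], [7], [8], [9], [10], [11], [12]
  1-simplices (27): (27 of them)
  2-simplices (14): [1,2,3], [1,2,10], [1,3,5], [1,5,8], [1,6,8], [1,6,10], [2,3,8], [2,5,6], [2,5,10], [2,6,8], [3,5,6], [3,6,10], [3,8,10], [5,8,10]

Hence C_0 ≅ Z^12, C_1 ≅ Z^27, C_2 ≅ Z^14.

Boundary ∂_1: C_1 → C_0 is given by ∂[p,q] = [q] − [p].
As a 12×27 matrix over Z this has rank 10, with invariant factors (1,1,1,1,1,1,1,1,1,1).

The boundary map ∂_2: C_2 → C_1 sends each 2-simplex [p,q,r] to [q,r] − [p,r] + [p,q]. For instance
  ∂[1,2,10] = [2,10] − [1,10] + [1,2],
  ∂[3,8,10] = [8,10] − [3,10] + [3,8].
The 27×14 boundary matrix has rank 13 and Smith normal form diag(1,1,1,1,1,1,1,1,1,1,1,1,1).

Now H_k = ker ∂_k / im ∂_{k+1}, so:

  H_0: rank C_0 − rank ∂_1 = 12 − 10 = 2, and the invariant factors of ∂_1 are all 1, so H_0 ≅ Z^2.

H_0 ≅ Z^2.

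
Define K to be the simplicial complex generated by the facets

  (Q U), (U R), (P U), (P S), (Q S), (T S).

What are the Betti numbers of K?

b_0 = 1, b_1 = 1.

Fix the vertex order P < Q < R < S < T < U and write every simplex with vertices in increasing order. Then dim K = 1 and the simplices of K are:

  0-simplices (6): P, Q, R, S, T, U
  1-simplices (6): PS, PU, QS, QU, RU, ST

so the chain groups are C_0 ≅ Z^6, C_1 ≅ Z^6.

The boundary map ∂_1: C_1 → C_0 maps an edge to its endpoints' difference, ∂[p,q] = q − p.
As a 6×6 matrix over Z this has rank 5, with invariant factors (1,1,1,1,1).

Now H_k = ker ∂_k / im ∂_{k+1}, so:

  H_0: rank C_0 − rank ∂_1 = 6 − 5 = 1, and the invariant factors of ∂_1 are all 1, so H_0 = Z.
  H_1: rank ker ∂_1 − rank ∂_2 = (6 − 5) − 0 = 1, and there is no ∂_2, so H_1 = Z.

Hence the Betti numbers are b_0 = 1, b_1 = 1.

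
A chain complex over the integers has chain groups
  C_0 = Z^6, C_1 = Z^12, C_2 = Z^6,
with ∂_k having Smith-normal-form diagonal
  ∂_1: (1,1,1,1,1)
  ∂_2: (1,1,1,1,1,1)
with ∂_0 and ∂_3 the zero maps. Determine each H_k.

H_0 = Z,  H_1 = Z,  H_2 = 0.

H_0: b_0 = 6 − 0 − 5 = 1; torsion from ∂_1 factors > 1: none. So H_0 = Z.
H_1: b_1 = 12 − 5 − 6 = 1; torsion from ∂_2 factors > 1: none. So H_1 = Z.
H_2: b_2 = 6 − 6 − 0 = 0; torsion from ∂_3 factors > 1: none. So H_2 = 0.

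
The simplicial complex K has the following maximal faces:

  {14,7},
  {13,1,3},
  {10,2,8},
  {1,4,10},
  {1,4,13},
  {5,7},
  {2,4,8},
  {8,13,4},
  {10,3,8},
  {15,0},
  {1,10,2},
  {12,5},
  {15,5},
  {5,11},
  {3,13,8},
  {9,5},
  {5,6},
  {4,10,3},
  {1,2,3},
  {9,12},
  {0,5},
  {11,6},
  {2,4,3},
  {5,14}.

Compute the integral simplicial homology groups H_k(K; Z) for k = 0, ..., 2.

H_0 = Z^2,  H_1 = Z^4 ⊕ Z_2,  H_2 = 0.

Take the total order 0 < 1 < 2 < 3 < 4 < 5 < 6 < 7 < 8 < 9 < 10 < 11 < 12 < 13 < 14 < 15 on the vertex set. Then K (dimension 2) consists of the simplices:

  0-simplices (16): [0], [1], [2], [3], [4], [5], [6], [7], [8], [9], [10], [11], [12], [13], [14], [15]
  1-simplices (30): (30 of them)
  2-simplices (12): [1,2,3], [1,2,10], [1,3,13], [1,4,10], [1,4,13], [2,3,4], [2,4,8], [2,8,10], [3,4,10], [3,8,10], [3,8,13], [4,8,13]

giving chain groups C_0 ≅ Z^16, C_1 ≅ Z^30, C_2 ≅ Z^12.

∂_1: C_1 → C_0 is given by ∂[p,q] = [q] − [p]. For instance
  ∂[4,8] = [8] − [4].
The resulting 16×30 matrix has rank 14, and its Smith normal form has invariant factors (1,1,1,1,1,1,1,1,1,1,1,1,1,1).

Boundary ∂_2: C_2 → C_1 acts by ∂[p,q,r] = [q,r] − [p,r] + [p,q]. For instance
  ∂[1,4,13] = [4,13] − [1,13] + [1,4],
  ∂[1,2,3] = [2,3] − [1,3] + [1,2].
This gives a 30×12 integer matrix of rank 12; reducing to Smith normal form yields diagonal entries (1,1,1,1,1,1,1,1,1,1,1,2).

Computing H_k = (kernel of ∂_k) / (image of ∂_{k+1}):

  H_0: rank C_0 − rank ∂_1 = 16 − 14 = 2, and the invariant factors of ∂_1 are all 1, so H_0 = Z^2.
  H_1: rank ker ∂_1 − rank ∂_2 = (30 − 14) − 12 = 4, and ∂_2 has invariant factor 2 > 1, so H_1 = Z^4 ⊕ Z_2.
  H_2: rank ker ∂_2 − rank ∂_3 = (12 − 12) − 0 = 0, and there is no ∂_3, so H_2 = 0.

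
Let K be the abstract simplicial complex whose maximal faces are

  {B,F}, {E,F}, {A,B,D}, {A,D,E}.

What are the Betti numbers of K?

Fix the vertex order A < B < D < E < F and write every simplex with vertices in increasing order. Then dim K = 2 and the simplices of K are:

  0-simplices (5): A, B, D, E, F
  1-simplices (7): AB, AD, AE, BD, BF, DE, EF
  2-simplices (2): ABD, ADE

so the chain groups are C_0 ≅ Z^5, C_1 ≅ Z^7, C_2 ≅ Z^2.

∂_1: C_1 → C_0 is given by ∂[p,q] = [q] − [p]. For instance
  ∂AB = B − A.
The 5×7 boundary matrix has rank 4 and Smith normal form diag(1,1,1,1).

The boundary map ∂_2: C_2 → C_1 maps a triangle to the signed sum of its edges. For instance
  ∂ABD = BD − AD + AB,
  ∂ADE = DE − AE + AD.
The 7×2 boundary matrix has rank 2 and Smith normal form diag(1,1).

From H_k ≅ ker(∂_k) / im(∂_{k+1}) we obtain:

  H_0: rank C_0 − rank ∂_1 = 5 − 4 = 1, and the invariant factors of ∂_1 are all 1, so H_0 = Z.
  H_1: rank ker ∂_1 − rank ∂_2 = (7 − 4) − 2 = 1, and the invariant factors of ∂_2 are all 1, so H_1 = Z.
  H_2: rank ker ∂_2 − rank ∂_3 = (2 − 2) − 0 = 0, and there is no ∂_3, so H_2 = 0.

Hence the Betti numbers are b_0 = 1, b_1 = 1, b_2 = 0.

b_0 = 1, b_1 = 1, b_2 = 0.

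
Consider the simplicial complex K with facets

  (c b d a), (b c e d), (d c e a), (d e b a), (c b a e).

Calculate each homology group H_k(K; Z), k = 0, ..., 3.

H_0 ≅ Z,  H_1 = 0,  H_2 = 0,  H_3 ≅ Z.

K has 5 vertices, 10 edges, 10 triangles, 5 3-simplices.
rank ∂_0 = 0, rank ∂_1 = 4 ⇒ b_0 = 5 − 0 − 4 = 1; all invariant factors of ∂_1 are 1 so no torsion. So H_0 = Z.
rank ∂_1 = 4, rank ∂_2 = 6 ⇒ b_1 = 10 − 4 − 6 = 0; all invariant factors of ∂_2 are 1 so no torsion. So H_1 = 0.
rank ∂_2 = 6, rank ∂_3 = 4 ⇒ b_2 = 10 − 6 − 4 = 0; all invariant factors of ∂_3 are 1 so no torsion. So H_2 = 0.
rank ∂_3 = 4, rank ∂_4 = 0 ⇒ b_3 = 5 − 4 − 0 = 1. So H_3 = Z.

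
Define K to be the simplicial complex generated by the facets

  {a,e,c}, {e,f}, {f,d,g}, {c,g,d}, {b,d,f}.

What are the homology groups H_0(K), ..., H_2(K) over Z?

Take the total order a < b < c < d < e < f < g on the vertex set. Then K (dimension 2) consists of the simplices:

  0-simplices (7): a, b, c, d, e, f, g
  1-simplices (11): ac, ae, bd, bf, cd, ce, cg, df, dg, ef, fg
  2-simplices (4): ace, bdf, cdg, dfg

giving chain groups C_0 ≅ Z^7, C_1 ≅ Z^11, C_2 ≅ Z^4.

∂_1: C_1 → C_0 is given by ∂[p,q] = [q] − [p].
The resulting 7×11 matrix has rank 6, and its Smith normal form has invariant factors (1,1,1,1,1,1).

The boundary map ∂_2: C_2 → C_1 maps a triangle to the signed sum of its edges. For instance
  ∂cdg = dg − cg + cd,
  ∂dfg = fg − dg + df.
The 11×4 boundary matrix has rank 4 and Smith normal form diag(1,1,1,1).

From H_k ≅ ker(∂_k) / im(∂_{k+1}) we obtain:

  H_0: rank C_0 − rank ∂_1 = 7 − 6 = 1, and the invariant factors of ∂_1 are all 1, so H_0 ≅ Z.
  H_1: rank ker ∂_1 − rank ∂_2 = (11 − 6) − 4 = 1, and the invariant factors of ∂_2 are all 1, so H_1 ≅ Z.
  H_2: rank ker ∂_2 − rank ∂_3 = (4 − 4) − 0 = 0, and there is no ∂_3, so H_2 ≅ 0.

H_0 = Z,  H_1 = Z,  H_2 = 0.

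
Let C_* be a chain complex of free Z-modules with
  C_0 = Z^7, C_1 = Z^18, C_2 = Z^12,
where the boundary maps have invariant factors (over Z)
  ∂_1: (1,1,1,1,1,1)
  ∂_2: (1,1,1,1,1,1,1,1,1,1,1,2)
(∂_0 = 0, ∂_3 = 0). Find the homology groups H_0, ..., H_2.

H_0: b_0 = 7 − 0 − 6 = 1; torsion from ∂_1 factors > 1: none. So H_0 ≅ Z.
H_1: b_1 = 18 − 6 − 12 = 0; torsion from ∂_2 factors > 1: [2]. So H_1 ≅ Z/2.
H_2: b_2 = 12 − 12 − 0 = 0; torsion from ∂_3 factors > 1: none. So H_2 ≅ 0.

H_0 ≅ Z,  H_1 ≅ Z/2,  H_2 = 0.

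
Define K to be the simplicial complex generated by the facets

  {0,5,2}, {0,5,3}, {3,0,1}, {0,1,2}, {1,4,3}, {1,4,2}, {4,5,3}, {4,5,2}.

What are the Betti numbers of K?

b_0 = 1, b_1 = 0, b_2 = 1.

We work with the vertex ordering 0 < 1 < 2 < 3 < 4 < 5. The simplices of K, each written with vertices in increasing order, are:

  0-simplices (6): [0], [1], [2], [3], [4], [5]
  1-simplices (12): [0,1], [0,2], [0,3], [0,5], [1,2], [1,3], [1,4], [2,4], [2,5], [3,4], [3,5], [4,5]
  2-simplices (8): [0,1,2], [0,1,3], [0,2,5], [0,3,5], [1,2,4], [1,3,4], [2,4,5], [3,4,5]

so the chain groups are C_0 ≅ Z^6, C_1 ≅ Z^12, C_2 ≅ Z^8.

The boundary map ∂_1: C_1 → C_0 maps an edge to its endpoints' difference, ∂[p,q] = q − p.
The 6×12 boundary matrix has rank 5 and Smith normal form diag(1,1,1,1,1).

Boundary ∂_2: C_2 → C_1 maps a triangle to the signed sum of its edges. For instance
  ∂[0,1,3] = [1,3] − [0,3] + [0,1],
  ∂[1,3,4] = [3,4] − [1,4] + [1,3].
This gives a 12×8 integer matrix of rank 7; reducing to Smith normal form yields diagonal entries (1,1,1,1,1,1,1).

Computing H_k = (kernel of ∂_k) / (image of ∂_{k+1}):

  H_0: rank C_0 − rank ∂_1 = 6 − 5 = 1, and the invariant factors of ∂_1 are all 1, so H_0 = Z.
  H_1: rank ker ∂_1 − rank ∂_2 = (12 − 5) − 7 = 0, and the invariant factors of ∂_2 are all 1, so H_1 = 0.
  H_2: rank ker ∂_2 − rank ∂_3 = (8 − 7) − 0 = 1, and there is no ∂_3, so H_2 = Z.

As a check, the Euler characteristic is 6 − 12 + 8 = 2, which agrees with 1 − 0 + 1 = 2.

Hence the Betti numbers are b_0 = 1, b_1 = 0, b_2 = 1.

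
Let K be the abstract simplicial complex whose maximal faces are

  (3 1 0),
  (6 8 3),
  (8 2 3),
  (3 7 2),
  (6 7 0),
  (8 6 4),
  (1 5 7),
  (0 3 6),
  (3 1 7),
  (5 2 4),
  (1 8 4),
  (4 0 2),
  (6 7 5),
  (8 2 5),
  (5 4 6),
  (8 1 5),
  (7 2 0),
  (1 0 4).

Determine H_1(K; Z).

H_1 = Z ⊕ Z/2.

K has 9 vertices, 27 edges, 18 triangles.
rank ∂_1 = 8, rank ∂_2 = 18 ⇒ b_1 = 27 − 8 − 18 = 1; ∂_2 has invariant factor(s) [2] giving torsion. So H_1 = Z ⊕ Z/2.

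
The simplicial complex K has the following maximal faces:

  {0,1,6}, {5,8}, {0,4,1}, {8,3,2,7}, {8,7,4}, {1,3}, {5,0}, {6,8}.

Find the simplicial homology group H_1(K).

Fix the vertex order 0 < 1 < 2 < 3 < 4 < 5 < 6 < 7 < 8 and write every simplex with vertices in increasing order. Then dim K = 3 and the simplices of K are:

  0-simplices (9): [0], [1], [2], [3], [4], [5], [6], [7], [8]
  1-simplices (17): [0,1], [0,4], [0,5], [0,6], [1,3], [1,4], [1,6], [2,3], [2,7], [2,8], [3,7], [3,8], [4,7], [4,8], [5,8], [6,8], [7,8]
  2-simplices (7): [0,1,4], [0,1,6], [2,3,7], [2,3,8], [2,7,8], [3,7,8], [4,7,8]
  3-simplices (1): [2,3,7,8]

giving chain groups C_0 ≅ Z^9, C_1 ≅ Z^17, C_2 ≅ Z^7, C_3 ≅ Z^1.

Boundary ∂_1: C_1 → C_0 sends each edge [p,q] (with p < q) to q − p.
This gives a 9×17 integer matrix of rank 8; reducing to Smith normal form yields diagonal entries (1,1,1,1,1,1,1,1).

The boundary map ∂_2: C_2 → C_1 sends each 2-simplex [p,q,r] to [q,r] − [p,r] + [p,q]. For instance
  ∂[2,3,8] = [3,8] − [2,8] + [2,3],
  ∂[0,1,4] = [1,4] − [0,4] + [0,1].
This gives a 17×7 integer matrix of rank 6; reducing to Smith normal form yields diagonal entries (1,1,1,1,1,1).

∂_3: C_3 → C_2 sends each 3-simplex σ to the alternating sum Σ_i (−1)^i (σ with its i-th vertex removed). For instance
  ∂[2,3,7,8] = [3,7,8] − [2,7,8] + [2,3,8] − [2,3,7].
As a 7×1 matrix over Z this has rank 1, with invariant factors (1).

Now H_k = ker ∂_k / im ∂_{k+1}, so:

  H_1: rank ker ∂_1 − rank ∂_2 = (17 − 8) − 6 = 3, and the invariant factors of ∂_2 are all 1, so H_1 = Z^3.

H_1 = Z^3.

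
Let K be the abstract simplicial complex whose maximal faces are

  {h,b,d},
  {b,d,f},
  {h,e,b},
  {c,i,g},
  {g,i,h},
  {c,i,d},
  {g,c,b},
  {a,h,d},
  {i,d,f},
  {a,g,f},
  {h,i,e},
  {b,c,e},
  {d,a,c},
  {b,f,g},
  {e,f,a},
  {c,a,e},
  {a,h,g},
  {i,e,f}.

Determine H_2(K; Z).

H_2 = Z.

Order the vertices as a < b < c < d < e < f < g < h < i. Listing each simplex with vertices in this order, K has dimension 2 with simplices:

  0-simplices (9): a, b, c, d, e, f, g, h, i
  1-simplices (27): ac, ad, ae, af, ag, ah, bc, bd, be, bf, bg, bh, cd, ce, cg, ci, df, dh, di, ef, eh, ei, fg, fi, gh, gi, hi
  2-simplices (18): acd, ace, adh, aef, afg, agh, bce, bcg, bdf, bdh, beh, bfg, cdi, cgi, dfi, efi, ehi, ghi

so the chain groups are C_0 ≅ Z^9, C_1 ≅ Z^27, C_2 ≅ Z^18.

Boundary ∂_1: C_1 → C_0 sends each edge [p,q] (with p < q) to q − p.
The resulting 9×27 matrix has rank 8, and its Smith normal form has invariant factors (1,1,1,1,1,1,1,1).

∂_2: C_2 → C_1 acts by ∂[p,q,r] = [q,r] − [p,r] + [p,q]. For instance
  ∂agh = gh − ah + ag,
  ∂dfi = fi − di + df.
As a 27×18 matrix over Z this has rank 17, with invariant factors (1,1,1,1,1,1,1,1,1,1,1,1,1,1,1,1,1).

From H_k ≅ ker(∂_k) / im(∂_{k+1}) we obtain:

  H_2: rank ker ∂_2 − rank ∂_3 = (18 − 17) − 0 = 1, and there is no ∂_3, so H_2 ≅ Z.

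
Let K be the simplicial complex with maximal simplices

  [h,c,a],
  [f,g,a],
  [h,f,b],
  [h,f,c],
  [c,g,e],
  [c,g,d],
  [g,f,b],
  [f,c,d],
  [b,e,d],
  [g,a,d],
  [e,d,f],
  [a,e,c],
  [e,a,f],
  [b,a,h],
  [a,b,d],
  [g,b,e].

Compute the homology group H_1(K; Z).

Fix the vertex order a < b < c < d < e < f < g < h and write every simplex with vertices in increasing order. Then dim K = 2 and the simplices of K are:

  0-simplices (8): a, b, c, d, e, f, g, h
  1-simplices (24): ab, ac, ad, ae, af, ag, ah, bd, be, bf, bg, bh, cd, ce, cf, cg, ch, de, df, dg, ef, eg, fg, fh
  2-simplices (16): abd, abh, ace, ach, adg, aef, afg, bde, beg, bfg, bfh, cdf, cdg, ceg, cfh, def

so the chain groups are C_0 ≅ Z^8, C_1 ≅ Z^24, C_2 ≅ Z^16.

∂_1: C_1 → C_0 sends each edge [p,q] (with p < q) to q − p. For instance
  ∂fh = h − f.
The 8×24 boundary matrix has rank 7 and Smith normal form diag(1,1,1,1,1,1,1).

The boundary map ∂_2: C_2 → C_1 sends each 2-simplex [p,q,r] to [q,r] − [p,r] + [p,q]. For instance
  ∂bfg = fg − bg + bf,
  ∂ace = ce − ae + ac.
The 24×16 boundary matrix has rank 15 and Smith normal form diag(1,1,1,1,1,1,1,1,1,1,1,1,1,1,1).

Now H_k = ker ∂_k / im ∂_{k+1}, so:

  H_1: rank ker ∂_1 − rank ∂_2 = (24 − 7) − 15 = 2, and the invariant factors of ∂_2 are all 1, so H_1 = Z^2.

H_1 ≅ Z^2.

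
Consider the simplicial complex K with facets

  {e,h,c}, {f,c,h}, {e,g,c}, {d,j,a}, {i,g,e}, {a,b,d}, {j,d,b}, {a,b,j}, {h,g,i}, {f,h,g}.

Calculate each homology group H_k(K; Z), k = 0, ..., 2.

K has 10 vertices, 18 edges, 10 triangles.
rank ∂_0 = 0, rank ∂_1 = 8 ⇒ b_0 = 10 − 0 − 8 = 2; all invariant factors of ∂_1 are 1 so no torsion. So H_0 = Z^2.
rank ∂_1 = 8, rank ∂_2 = 9 ⇒ b_1 = 18 − 8 − 9 = 1; all invariant factors of ∂_2 are 1 so no torsion. So H_1 = Z.
rank ∂_2 = 9, rank ∂_3 = 0 ⇒ b_2 = 10 − 9 − 0 = 1. So H_2 = Z.

H_0 ≅ Z^2,  H_1 ≅ Z,  H_2 ≅ Z.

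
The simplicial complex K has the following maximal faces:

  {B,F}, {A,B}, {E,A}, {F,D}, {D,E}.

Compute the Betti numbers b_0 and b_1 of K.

Take the total order A < B < D < E < F on the vertex set. Then K (dimension 1) consists of the simplices:

  0-simplices (5): A, B, D, E, F
  1-simplices (5): AB, AE, BF, DE, DF

Hence C_0 ≅ Z^5, C_1 ≅ Z^5.

Boundary ∂_1: C_1 → C_0 maps an edge to its endpoints' difference, ∂[p,q] = q − p.
The resulting 5×5 matrix has rank 4, and its Smith normal form has invariant factors (1,1,1,1).

Computing H_k = (kernel of ∂_k) / (image of ∂_{k+1}):

  H_0: rank C_0 − rank ∂_1 = 5 − 4 = 1, and the invariant factors of ∂_1 are all 1, so H_0 ≅ Z.
  H_1: rank ker ∂_1 − rank ∂_2 = (5 − 4) − 0 = 1, and there is no ∂_2, so H_1 ≅ Z.

(K is a triangulation of the circle S^1.)

Hence the Betti numbers are b_0 = 1, b_1 = 1.

b_0 = 1, b_1 = 1.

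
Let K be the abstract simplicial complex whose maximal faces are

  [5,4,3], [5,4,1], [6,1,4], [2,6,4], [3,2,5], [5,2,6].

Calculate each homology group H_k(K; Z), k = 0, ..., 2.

Fix the vertex order 1 < 2 < 3 < 4 < 5 < 6 and write every simplex with vertices in increasing order. Then dim K = 2 and the simplices of K are:

  0-simplices (6): [1], [2], [3], [4], [5], [6]
  1-simplices (12): [1,4], [1,5], [1,6], [2,3], [2,4], [2,5], [2,6], [3,4], [3,5], [4,5], [4,6], [5,6]
  2-simplices (6): [1,4,5], [1,4,6], [2,3,5], [2,4,6], [2,5,6], [3,4,5]

giving chain groups C_0 ≅ Z^6, C_1 ≅ Z^12, C_2 ≅ Z^6.

The boundary map ∂_1: C_1 → C_0 is given by ∂[p,q] = [q] − [p].
The resulting 6×12 matrix has rank 5, and its Smith normal form has invariant factors (1,1,1,1,1).

∂_2: C_2 → C_1 sends each 2-simplex [p,q,r] to [q,r] − [p,r] + [p,q]. For instance
  ∂[2,3,5] = [3,5] − [2,5] + [2,3],
  ∂[1,4,6] = [4,6] − [1,6] + [1,4].
The 12×6 boundary matrix has rank 6 and Smith normal form diag(1,1,1,1,1,1).

Now H_k = ker ∂_k / im ∂_{k+1}, so:

  H_0: rank C_0 − rank ∂_1 = 6 − 5 = 1, and the invariant factors of ∂_1 are all 1, so H_0 = Z.
  H_1: rank ker ∂_1 − rank ∂_2 = (12 − 5) − 6 = 1, and the invariant factors of ∂_2 are all 1, so H_1 = Z.
  H_2: rank ker ∂_2 − rank ∂_3 = (6 − 6) − 0 = 0, and there is no ∂_3, so H_2 = 0.

As a check, the Euler characteristic is 6 − 12 + 6 = 0, which agrees with 1 − 1 + 0 = 0.

H_0 = Z,  H_1 = Z,  H_2 = 0.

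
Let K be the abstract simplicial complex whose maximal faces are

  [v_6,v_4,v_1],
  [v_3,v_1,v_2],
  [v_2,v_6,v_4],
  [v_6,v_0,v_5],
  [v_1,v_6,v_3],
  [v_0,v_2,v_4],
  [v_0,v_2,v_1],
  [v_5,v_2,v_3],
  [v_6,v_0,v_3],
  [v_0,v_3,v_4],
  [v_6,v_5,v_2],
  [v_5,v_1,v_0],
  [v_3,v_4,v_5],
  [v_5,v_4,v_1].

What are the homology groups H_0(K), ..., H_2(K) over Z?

H_0 = Z,  H_1 = Z^2,  H_2 = Z.

We work with the vertex ordering v_0 < v_1 < v_2 < v_3 < v_4 < v_5 < v_6. The simplices of K, each written with vertices in increasing order, are:

  0-simplices (7): [v_0], [v_1], [v_2], [v_3], [v_4], [v_5], [v_6]
  1-simplices (21): (21 of them)
  2-simplices (14): (14 of them)

giving chain groups C_0 ≅ Z^7, C_1 ≅ Z^21, C_2 ≅ Z^14.

Boundary ∂_1: C_1 → C_0 maps an edge to its endpoints' difference, ∂[p,q] = q − p.
The resulting 7×21 matrix has rank 6, and its Smith normal form has invariant factors (1,1,1,1,1,1).

∂_2: C_2 → C_1 acts by ∂[p,q,r] = [q,r] − [p,r] + [p,q]. For instance
  ∂[v_0,v_3,v_4] = [v_3,v_4] − [v_0,v_4] + [v_0,v_3],
  ∂[v_3,v_4,v_5] = [v_4,v_5] − [v_3,v_5] + [v_3,v_4].
As a 21×14 matrix over Z this has rank 13, with invariant factors (1,1,1,1,1,1,1,1,1,1,1,1,1).

Reading off H_k = ker ∂_k / im ∂_{k+1}:

  H_0: rank C_0 − rank ∂_1 = 7 − 6 = 1, and the invariant factors of ∂_1 are all 1, so H_0 ≅ Z.
  H_1: rank ker ∂_1 − rank ∂_2 = (21 − 6) − 13 = 2, and the invariant factors of ∂_2 are all 1, so H_1 ≅ Z^2.
  H_2: rank ker ∂_2 − rank ∂_3 = (14 − 13) − 0 = 1, and there is no ∂_3, so H_2 ≅ Z.

(K is a triangulation of the torus T^2.)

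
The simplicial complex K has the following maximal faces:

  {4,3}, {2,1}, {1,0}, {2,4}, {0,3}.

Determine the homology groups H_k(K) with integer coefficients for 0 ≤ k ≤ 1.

K has 5 vertices, 5 edges.
rank ∂_0 = 0, rank ∂_1 = 4 ⇒ b_0 = 5 − 0 − 4 = 1; all invariant factors of ∂_1 are 1 so no torsion. So H_0 ≅ Z.
rank ∂_1 = 4, rank ∂_2 = 0 ⇒ b_1 = 5 − 4 − 0 = 1. So H_1 ≅ Z.

H_0 ≅ Z,  H_1 ≅ Z.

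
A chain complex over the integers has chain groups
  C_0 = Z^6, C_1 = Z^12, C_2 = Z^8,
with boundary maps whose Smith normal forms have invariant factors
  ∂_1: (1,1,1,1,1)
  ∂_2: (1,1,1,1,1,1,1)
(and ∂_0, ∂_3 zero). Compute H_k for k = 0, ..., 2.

H_0 = Z,  H_1 = 0,  H_2 = Z.

H_0: b_0 = 6 − 0 − 5 = 1; torsion from ∂_1 factors > 1: none. So H_0 = Z.
H_1: b_1 = 12 − 5 − 7 = 0; torsion from ∂_2 factors > 1: none. So H_1 = 0.
H_2: b_2 = 8 − 7 − 0 = 1; torsion from ∂_3 factors > 1: none. So H_2 = Z.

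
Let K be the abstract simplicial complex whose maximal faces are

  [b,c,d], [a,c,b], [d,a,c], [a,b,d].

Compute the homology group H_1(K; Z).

K has 4 vertices, 6 edges, 4 triangles.
rank ∂_1 = 3, rank ∂_2 = 3 ⇒ b_1 = 6 − 3 − 3 = 0; all invariant factors of ∂_2 are 1 so no torsion. So H_1 ≅ 0.

H_1 = 0.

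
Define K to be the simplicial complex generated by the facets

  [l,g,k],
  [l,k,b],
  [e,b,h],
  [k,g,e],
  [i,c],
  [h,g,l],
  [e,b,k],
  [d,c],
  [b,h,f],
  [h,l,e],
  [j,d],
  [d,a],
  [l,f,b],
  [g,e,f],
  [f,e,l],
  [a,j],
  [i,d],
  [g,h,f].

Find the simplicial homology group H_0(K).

Order the vertices as a < b < c < d < e < f < g < h < i < j < k < l. Listing each simplex with vertices in this order, K has dimension 2 with simplices:

  0-simplices (12): a, b, c, d, e, f, g, h, i, j, k, l
  1-simplices (24): ad, aj, be, bf, bh, bk, bl, cd, ci, di, dj, ef, eg, eh, ek, el, fg, fh, fl, gh, gk, gl, hl, kl
  2-simplices (12): beh, bek, bfh, bfl, bkl, efg, efl, egk, ehl, fgh, ghl, gkl

so the chain groups are C_0 ≅ Z^12, C_1 ≅ Z^24, C_2 ≅ Z^12.

The boundary map ∂_1: C_1 → C_0 maps an edge to its endpoints' difference, ∂[p,q] = q − p. For instance
  ∂gh = h − g.
The 12×24 boundary matrix has rank 10 and Smith normal form diag(1,1,1,1,1,1,1,1,1,1).

Boundary ∂_2: C_2 → C_1 acts by ∂[p,q,r] = [q,r] − [p,r] + [p,q]. For instance
  ∂ghl = hl − gl + gh,
  ∂bfh = fh − bh + bf.
This gives a 24×12 integer matrix of rank 12; reducing to Smith normal form yields diagonal entries (1,1,1,1,1,1,1,1,1,1,1,2).

Computing H_k = (kernel of ∂_k) / (image of ∂_{k+1}):

  H_0: rank C_0 − rank ∂_1 = 12 − 10 = 2, and the invariant factors of ∂_1 are all 1, so H_0 ≅ Z^2.

H_0 = Z^2.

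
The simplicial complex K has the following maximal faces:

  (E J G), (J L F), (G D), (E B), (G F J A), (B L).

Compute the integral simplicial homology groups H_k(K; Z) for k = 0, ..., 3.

H_0 = Z,  H_1 = Z,  H_2 = 0,  H_3 = 0.

We work with the vertex ordering A < B < D < E < F < G < J < L. The simplices of K, each written with vertices in increasing order, are:

  0-simplices (8): A, B, D, E, F, G, J, L
  1-simplices (13): AF, AG, AJ, BE, BL, DG, EG, EJ, FG, FJ, FL, GJ, JL
  2-simplices (6): AFG, AFJ, AGJ, EGJ, FGJ, FJL
  3-simplices (1): AFGJ

giving chain groups C_0 ≅ Z^8, C_1 ≅ Z^13, C_2 ≅ Z^6, C_3 ≅ Z^1.

Boundary ∂_1: C_1 → C_0 sends each edge [p,q] (with p < q) to q − p.
The resulting 8×13 matrix has rank 7, and its Smith normal form has invariant factors (1,1,1,1,1,1,1).

Boundary ∂_2: C_2 → C_1 maps a triangle to the signed sum of its edges. For instance
  ∂FJL = JL − FL + FJ,
  ∂FGJ = GJ − FJ + FG.
The resulting 13×6 matrix has rank 5, and its Smith normal form has invariant factors (1,1,1,1,1).

The boundary map ∂_3: C_3 → C_2 sends each 3-simplex σ to the alternating sum Σ_i (−1)^i (σ with its i-th vertex removed). For instance
  ∂AFGJ = FGJ − AGJ + AFJ − AFG.
As a 6×1 matrix over Z this has rank 1, with invariant factors (1).

Reading off H_k = ker ∂_k / im ∂_{k+1}:

  H_0: rank C_0 − rank ∂_1 = 8 − 7 = 1, and the invariant factors of ∂_1 are all 1, so H_0 ≅ Z.
  H_1: rank ker ∂_1 − rank ∂_2 = (13 − 7) − 5 = 1, and the invariant factors of ∂_2 are all 1, so H_1 ≅ Z.
  H_2: rank ker ∂_2 − rank ∂_3 = (6 − 5) − 1 = 0, and the invariant factors of ∂_3 are all 1, so H_2 ≅ 0.
  H_3: rank ker ∂_3 − rank ∂_4 = (1 − 1) − 0 = 0, and there is no ∂_4, so H_3 ≅ 0.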